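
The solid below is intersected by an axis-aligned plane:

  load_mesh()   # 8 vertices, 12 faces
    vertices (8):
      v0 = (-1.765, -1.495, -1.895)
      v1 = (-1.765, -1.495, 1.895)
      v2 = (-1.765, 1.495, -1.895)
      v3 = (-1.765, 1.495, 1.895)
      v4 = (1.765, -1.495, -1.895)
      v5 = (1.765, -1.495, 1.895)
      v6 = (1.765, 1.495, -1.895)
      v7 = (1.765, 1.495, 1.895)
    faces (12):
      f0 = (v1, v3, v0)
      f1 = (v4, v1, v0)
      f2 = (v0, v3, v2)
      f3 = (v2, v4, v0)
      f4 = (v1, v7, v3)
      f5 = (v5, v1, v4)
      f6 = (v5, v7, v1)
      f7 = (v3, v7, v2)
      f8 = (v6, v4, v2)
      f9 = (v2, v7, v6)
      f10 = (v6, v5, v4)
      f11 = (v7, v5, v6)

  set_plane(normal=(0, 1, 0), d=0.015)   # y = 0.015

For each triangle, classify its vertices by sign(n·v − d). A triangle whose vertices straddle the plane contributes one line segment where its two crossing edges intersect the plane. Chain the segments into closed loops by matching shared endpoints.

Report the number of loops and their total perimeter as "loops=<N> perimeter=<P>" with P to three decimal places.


Straddling triangles (8 of 12):
  (v1,v3,v0) [-+-] → (-1.765, 0.015, 1.895)–(-1.765, 0.015, 0.0190134)  len=1.8760
  (v0,v3,v2) [-++] → (-1.765, 0.015, 0.0190134)–(-1.765, 0.015, -1.895)  len=1.9140
  (v2,v4,v0) [+--] → (-0.017709, 0.015, -1.895)–(-1.765, 0.015, -1.895)  len=1.7473
  (v1,v7,v3) [-++] → (0.017709, 0.015, 1.895)–(-1.765, 0.015, 1.895)  len=1.7827
  (v5,v7,v1) [-+-] → (1.765, 0.015, 1.895)–(0.017709, 0.015, 1.895)  len=1.7473
  (v6,v4,v2) [+-+] → (1.765, 0.015, -1.895)–(-0.017709, 0.015, -1.895)  len=1.7827
  (v6,v5,v4) [+--] → (1.765, 0.015, -0.0190134)–(1.765, 0.015, -1.895)  len=1.8760
  (v7,v5,v6) [+-+] → (1.765, 0.015, 1.895)–(1.765, 0.015, -0.0190134)  len=1.9140

Chained into 1 loop(s):
  loop 1: 8 segments, perimeter = 14.6400
Total perimeter = 14.640

loops=1 perimeter=14.640


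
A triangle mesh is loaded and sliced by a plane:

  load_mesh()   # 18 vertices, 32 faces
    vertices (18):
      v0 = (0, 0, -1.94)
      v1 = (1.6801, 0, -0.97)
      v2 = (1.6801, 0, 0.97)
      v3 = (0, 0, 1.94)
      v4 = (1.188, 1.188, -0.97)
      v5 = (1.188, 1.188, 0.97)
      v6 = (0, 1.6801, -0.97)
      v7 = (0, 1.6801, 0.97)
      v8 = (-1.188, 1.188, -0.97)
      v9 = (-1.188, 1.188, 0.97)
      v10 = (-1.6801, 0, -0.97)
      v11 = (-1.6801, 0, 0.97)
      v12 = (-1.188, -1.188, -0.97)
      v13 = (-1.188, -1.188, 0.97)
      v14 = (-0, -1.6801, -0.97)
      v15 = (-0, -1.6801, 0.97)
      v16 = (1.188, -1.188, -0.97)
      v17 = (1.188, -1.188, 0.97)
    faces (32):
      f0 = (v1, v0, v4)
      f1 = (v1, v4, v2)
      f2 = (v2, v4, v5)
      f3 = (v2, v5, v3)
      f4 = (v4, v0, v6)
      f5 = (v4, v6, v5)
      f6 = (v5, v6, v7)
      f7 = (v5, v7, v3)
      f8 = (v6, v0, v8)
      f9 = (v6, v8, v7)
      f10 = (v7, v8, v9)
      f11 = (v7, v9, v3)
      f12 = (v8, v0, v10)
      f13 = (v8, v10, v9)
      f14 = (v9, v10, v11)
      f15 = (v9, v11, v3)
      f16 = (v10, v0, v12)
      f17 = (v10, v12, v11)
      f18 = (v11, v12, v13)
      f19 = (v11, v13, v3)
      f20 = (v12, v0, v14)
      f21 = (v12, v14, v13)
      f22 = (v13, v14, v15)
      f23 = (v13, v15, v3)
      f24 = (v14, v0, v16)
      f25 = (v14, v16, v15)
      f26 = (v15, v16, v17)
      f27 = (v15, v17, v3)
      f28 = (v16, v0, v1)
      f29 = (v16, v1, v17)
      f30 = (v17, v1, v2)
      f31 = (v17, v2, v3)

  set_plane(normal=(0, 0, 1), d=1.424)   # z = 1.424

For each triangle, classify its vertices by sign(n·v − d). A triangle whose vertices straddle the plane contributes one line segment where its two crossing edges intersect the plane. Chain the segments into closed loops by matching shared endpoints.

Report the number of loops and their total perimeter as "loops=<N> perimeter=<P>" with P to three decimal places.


Straddling triangles (8 of 32):
  (v2,v5,v3) [--+] → (0.631967, 0.631967, 1.424)–(0.893744, 0, 1.424)  len=0.6840
  (v5,v7,v3) [--+] → (0, 0.893744, 1.424)–(0.631967, 0.631967, 1.424)  len=0.6840
  (v7,v9,v3) [--+] → (-0.631967, 0.631967, 1.424)–(0, 0.893744, 1.424)  len=0.6840
  (v9,v11,v3) [--+] → (-0.893744, 0, 1.424)–(-0.631967, 0.631967, 1.424)  len=0.6840
  (v11,v13,v3) [--+] → (-0.631967, -0.631967, 1.424)–(-0.893744, 0, 1.424)  len=0.6840
  (v13,v15,v3) [--+] → (0, -0.893744, 1.424)–(-0.631967, -0.631967, 1.424)  len=0.6840
  (v15,v17,v3) [--+] → (0.631967, -0.631967, 1.424)–(0, -0.893744, 1.424)  len=0.6840
  (v17,v2,v3) [--+] → (0.893744, 0, 1.424)–(0.631967, -0.631967, 1.424)  len=0.6840

Chained into 1 loop(s):
  loop 1: 8 segments, perimeter = 5.4723
Total perimeter = 5.472

loops=1 perimeter=5.472


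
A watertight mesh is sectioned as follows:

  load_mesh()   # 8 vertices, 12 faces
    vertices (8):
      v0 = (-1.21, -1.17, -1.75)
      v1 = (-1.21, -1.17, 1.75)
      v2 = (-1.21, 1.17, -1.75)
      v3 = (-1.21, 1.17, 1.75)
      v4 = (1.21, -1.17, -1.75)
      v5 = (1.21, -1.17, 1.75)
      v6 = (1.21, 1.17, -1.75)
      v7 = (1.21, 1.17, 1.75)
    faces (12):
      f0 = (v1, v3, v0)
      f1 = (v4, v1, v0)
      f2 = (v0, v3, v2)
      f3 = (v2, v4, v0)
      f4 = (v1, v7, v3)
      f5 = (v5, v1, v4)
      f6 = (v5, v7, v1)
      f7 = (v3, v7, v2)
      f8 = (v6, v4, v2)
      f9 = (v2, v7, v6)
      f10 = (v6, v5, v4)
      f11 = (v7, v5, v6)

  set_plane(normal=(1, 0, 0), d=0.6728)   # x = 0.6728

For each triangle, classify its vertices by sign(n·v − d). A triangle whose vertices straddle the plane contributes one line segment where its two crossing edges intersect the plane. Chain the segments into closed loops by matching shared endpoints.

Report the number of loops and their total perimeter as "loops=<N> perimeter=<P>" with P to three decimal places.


Straddling triangles (8 of 12):
  (v4,v1,v0) [+--] → (0.6728, -1.17, -0.973058)–(0.6728, -1.17, -1.75)  len=0.7769
  (v2,v4,v0) [-+-] → (0.6728, -0.650559, -1.75)–(0.6728, -1.17, -1.75)  len=0.5194
  (v1,v7,v3) [-+-] → (0.6728, 0.650559, 1.75)–(0.6728, 1.17, 1.75)  len=0.5194
  (v5,v1,v4) [+-+] → (0.6728, -1.17, 1.75)–(0.6728, -1.17, -0.973058)  len=2.7231
  (v5,v7,v1) [++-] → (0.6728, 0.650559, 1.75)–(0.6728, -1.17, 1.75)  len=1.8206
  (v3,v7,v2) [-+-] → (0.6728, 1.17, 1.75)–(0.6728, 1.17, 0.973058)  len=0.7769
  (v6,v4,v2) [++-] → (0.6728, -0.650559, -1.75)–(0.6728, 1.17, -1.75)  len=1.8206
  (v2,v7,v6) [-++] → (0.6728, 1.17, 0.973058)–(0.6728, 1.17, -1.75)  len=2.7231

Chained into 1 loop(s):
  loop 1: 8 segments, perimeter = 11.6800
Total perimeter = 11.680

loops=1 perimeter=11.680


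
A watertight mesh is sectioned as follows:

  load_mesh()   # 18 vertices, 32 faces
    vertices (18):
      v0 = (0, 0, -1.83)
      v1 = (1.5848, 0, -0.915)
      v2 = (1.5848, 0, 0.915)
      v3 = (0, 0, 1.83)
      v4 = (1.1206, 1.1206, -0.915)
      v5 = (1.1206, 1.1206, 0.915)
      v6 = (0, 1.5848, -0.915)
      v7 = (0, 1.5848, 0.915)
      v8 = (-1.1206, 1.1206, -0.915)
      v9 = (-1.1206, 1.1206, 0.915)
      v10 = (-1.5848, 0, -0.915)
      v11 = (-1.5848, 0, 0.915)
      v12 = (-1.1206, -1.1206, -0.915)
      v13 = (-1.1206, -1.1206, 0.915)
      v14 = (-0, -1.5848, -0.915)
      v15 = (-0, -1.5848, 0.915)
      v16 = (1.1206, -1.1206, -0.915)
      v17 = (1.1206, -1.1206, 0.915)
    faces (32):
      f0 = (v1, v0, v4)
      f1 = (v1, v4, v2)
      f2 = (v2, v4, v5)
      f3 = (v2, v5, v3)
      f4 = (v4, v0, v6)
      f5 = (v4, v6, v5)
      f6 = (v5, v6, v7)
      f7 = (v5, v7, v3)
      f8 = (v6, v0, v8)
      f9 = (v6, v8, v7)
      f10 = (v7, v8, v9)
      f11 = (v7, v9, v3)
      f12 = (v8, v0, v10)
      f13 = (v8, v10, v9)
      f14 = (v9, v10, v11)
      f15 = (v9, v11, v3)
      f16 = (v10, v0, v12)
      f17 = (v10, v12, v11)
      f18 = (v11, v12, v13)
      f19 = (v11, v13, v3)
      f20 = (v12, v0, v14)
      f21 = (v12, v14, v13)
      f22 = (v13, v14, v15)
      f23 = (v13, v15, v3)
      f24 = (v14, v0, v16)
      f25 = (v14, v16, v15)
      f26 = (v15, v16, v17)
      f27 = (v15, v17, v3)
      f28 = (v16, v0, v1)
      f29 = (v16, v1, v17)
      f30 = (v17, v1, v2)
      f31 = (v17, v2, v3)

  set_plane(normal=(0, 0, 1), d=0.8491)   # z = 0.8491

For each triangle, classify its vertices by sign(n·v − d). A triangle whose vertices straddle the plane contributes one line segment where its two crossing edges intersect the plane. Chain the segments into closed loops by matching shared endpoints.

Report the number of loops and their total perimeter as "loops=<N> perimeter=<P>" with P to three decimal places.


Straddling triangles (16 of 32):
  (v1,v4,v2) [--+] → (1.56808, 0.0403538, 0.8491)–(1.5848, 0, 0.8491)  len=0.0437
  (v2,v4,v5) [+-+] → (1.56808, 0.0403538, 0.8491)–(1.1206, 1.1206, 0.8491)  len=1.1693
  (v4,v6,v5) [--+] → (1.08025, 1.13732, 0.8491)–(1.1206, 1.1206, 0.8491)  len=0.0437
  (v5,v6,v7) [+-+] → (1.08025, 1.13732, 0.8491)–(0, 1.5848, 0.8491)  len=1.1693
  (v6,v8,v7) [--+] → (-0.0403538, 1.56808, 0.8491)–(0, 1.5848, 0.8491)  len=0.0437
  (v7,v8,v9) [+-+] → (-0.0403538, 1.56808, 0.8491)–(-1.1206, 1.1206, 0.8491)  len=1.1693
  (v8,v10,v9) [--+] → (-1.13732, 1.08025, 0.8491)–(-1.1206, 1.1206, 0.8491)  len=0.0437
  (v9,v10,v11) [+-+] → (-1.13732, 1.08025, 0.8491)–(-1.5848, 0, 0.8491)  len=1.1693
  (v10,v12,v11) [--+] → (-1.56808, -0.0403538, 0.8491)–(-1.5848, 0, 0.8491)  len=0.0437
  (v11,v12,v13) [+-+] → (-1.56808, -0.0403538, 0.8491)–(-1.1206, -1.1206, 0.8491)  len=1.1693
  (v12,v14,v13) [--+] → (-1.08025, -1.13732, 0.8491)–(-1.1206, -1.1206, 0.8491)  len=0.0437
  (v13,v14,v15) [+-+] → (-1.08025, -1.13732, 0.8491)–(0, -1.5848, 0.8491)  len=1.1693
  (v14,v16,v15) [--+] → (0.0403538, -1.56808, 0.8491)–(0, -1.5848, 0.8491)  len=0.0437
  (v15,v16,v17) [+-+] → (0.0403538, -1.56808, 0.8491)–(1.1206, -1.1206, 0.8491)  len=1.1693
  (v16,v1,v17) [--+] → (1.13732, -1.08025, 0.8491)–(1.1206, -1.1206, 0.8491)  len=0.0437
  (v17,v1,v2) [+-+] → (1.13732, -1.08025, 0.8491)–(1.5848, 0, 0.8491)  len=1.1693

Chained into 1 loop(s):
  loop 1: 16 segments, perimeter = 9.7035
Total perimeter = 9.704

loops=1 perimeter=9.704


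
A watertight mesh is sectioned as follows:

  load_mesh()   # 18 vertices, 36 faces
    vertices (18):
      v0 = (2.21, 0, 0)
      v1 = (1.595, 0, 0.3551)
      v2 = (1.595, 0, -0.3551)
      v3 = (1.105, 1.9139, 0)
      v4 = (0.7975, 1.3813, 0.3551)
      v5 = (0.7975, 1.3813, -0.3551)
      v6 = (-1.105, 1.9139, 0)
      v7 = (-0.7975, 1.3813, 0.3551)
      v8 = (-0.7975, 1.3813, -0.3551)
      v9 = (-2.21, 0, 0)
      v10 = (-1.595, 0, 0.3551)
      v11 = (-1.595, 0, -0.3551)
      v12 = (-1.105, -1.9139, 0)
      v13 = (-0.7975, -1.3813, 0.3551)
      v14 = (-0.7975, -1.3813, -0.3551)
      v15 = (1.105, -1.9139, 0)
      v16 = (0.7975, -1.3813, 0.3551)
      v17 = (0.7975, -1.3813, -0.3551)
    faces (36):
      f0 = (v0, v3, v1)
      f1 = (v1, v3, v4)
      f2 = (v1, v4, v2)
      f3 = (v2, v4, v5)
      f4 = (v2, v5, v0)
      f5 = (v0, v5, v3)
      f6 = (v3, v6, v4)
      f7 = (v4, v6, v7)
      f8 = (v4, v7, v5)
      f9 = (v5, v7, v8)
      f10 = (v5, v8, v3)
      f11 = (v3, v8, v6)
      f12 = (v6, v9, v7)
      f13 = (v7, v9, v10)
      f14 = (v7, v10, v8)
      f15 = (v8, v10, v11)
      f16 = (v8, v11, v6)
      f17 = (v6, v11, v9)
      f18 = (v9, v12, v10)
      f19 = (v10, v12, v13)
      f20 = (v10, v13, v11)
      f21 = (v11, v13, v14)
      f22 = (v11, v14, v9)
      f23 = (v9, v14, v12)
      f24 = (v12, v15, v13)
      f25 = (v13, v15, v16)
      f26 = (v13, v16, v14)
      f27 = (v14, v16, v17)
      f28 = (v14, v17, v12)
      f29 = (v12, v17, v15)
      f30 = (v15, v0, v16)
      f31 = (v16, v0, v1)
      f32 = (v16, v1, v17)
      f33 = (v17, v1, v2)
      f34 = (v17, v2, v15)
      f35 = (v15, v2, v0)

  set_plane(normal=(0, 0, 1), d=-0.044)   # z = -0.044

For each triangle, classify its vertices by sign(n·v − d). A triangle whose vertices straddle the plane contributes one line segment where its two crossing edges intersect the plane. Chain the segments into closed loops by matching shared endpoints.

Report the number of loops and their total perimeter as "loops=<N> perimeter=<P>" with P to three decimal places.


Straddling triangles (24 of 36):
  (v1,v4,v2) [++-] → (1.24566, 0.605072, -0.044)–(1.595, 0, -0.044)  len=0.6987
  (v2,v4,v5) [-+-] → (1.24566, 0.605072, -0.044)–(0.7975, 1.3813, -0.044)  len=0.8963
  (v2,v5,v0) [--+] → (2.03498, 0.171155, -0.044)–(2.1338, 0, -0.044)  len=0.1976
  (v0,v5,v3) [+-+] → (2.03498, 0.171155, -0.044)–(1.0669, 1.84791, -0.044)  len=1.9361
  (v4,v7,v5) [++-] → (0.0988172, 1.3813, -0.044)–(0.7975, 1.3813, -0.044)  len=0.6987
  (v5,v7,v8) [-+-] → (0.0988172, 1.3813, -0.044)–(-0.7975, 1.3813, -0.044)  len=0.8963
  (v5,v8,v3) [--+] → (0.869264, 1.84791, -0.044)–(1.0669, 1.84791, -0.044)  len=0.1976
  (v3,v8,v6) [+-+] → (0.869264, 1.84791, -0.044)–(-1.0669, 1.84791, -0.044)  len=1.9362
  (v7,v10,v8) [++-] → (-1.14684, 0.776228, -0.044)–(-0.7975, 1.3813, -0.044)  len=0.6987
  (v8,v10,v11) [-+-] → (-1.14684, 0.776228, -0.044)–(-1.595, 0, -0.044)  len=0.8963
  (v8,v11,v6) [--+] → (-1.16572, 1.67675, -0.044)–(-1.0669, 1.84791, -0.044)  len=0.1976
  (v6,v11,v9) [+-+] → (-1.16572, 1.67675, -0.044)–(-2.1338, 0, -0.044)  len=1.9361
  (v10,v13,v11) [++-] → (-1.24566, -0.605072, -0.044)–(-1.595, 0, -0.044)  len=0.6987
  (v11,v13,v14) [-+-] → (-1.24566, -0.605072, -0.044)–(-0.7975, -1.3813, -0.044)  len=0.8963
  (v11,v14,v9) [--+] → (-2.03498, -0.171155, -0.044)–(-2.1338, 0, -0.044)  len=0.1976
  (v9,v14,v12) [+-+] → (-2.03498, -0.171155, -0.044)–(-1.0669, -1.84791, -0.044)  len=1.9361
  (v13,v16,v14) [++-] → (-0.0988172, -1.3813, -0.044)–(-0.7975, -1.3813, -0.044)  len=0.6987
  (v14,v16,v17) [-+-] → (-0.0988172, -1.3813, -0.044)–(0.7975, -1.3813, -0.044)  len=0.8963
  (v14,v17,v12) [--+] → (-0.869264, -1.84791, -0.044)–(-1.0669, -1.84791, -0.044)  len=0.1976
  (v12,v17,v15) [+-+] → (-0.869264, -1.84791, -0.044)–(1.0669, -1.84791, -0.044)  len=1.9362
  (v16,v1,v17) [++-] → (1.14684, -0.776228, -0.044)–(0.7975, -1.3813, -0.044)  len=0.6987
  (v17,v1,v2) [-+-] → (1.14684, -0.776228, -0.044)–(1.595, 0, -0.044)  len=0.8963
  (v17,v2,v15) [--+] → (1.16572, -1.67675, -0.044)–(1.0669, -1.84791, -0.044)  len=0.1976
  (v15,v2,v0) [+-+] → (1.16572, -1.67675, -0.044)–(2.1338, 0, -0.044)  len=1.9361

Chained into 2 loop(s):
  loop 1: 12 segments, perimeter = 9.5700
  loop 2: 12 segments, perimeter = 12.8027
Total perimeter = 22.373

loops=2 perimeter=22.373


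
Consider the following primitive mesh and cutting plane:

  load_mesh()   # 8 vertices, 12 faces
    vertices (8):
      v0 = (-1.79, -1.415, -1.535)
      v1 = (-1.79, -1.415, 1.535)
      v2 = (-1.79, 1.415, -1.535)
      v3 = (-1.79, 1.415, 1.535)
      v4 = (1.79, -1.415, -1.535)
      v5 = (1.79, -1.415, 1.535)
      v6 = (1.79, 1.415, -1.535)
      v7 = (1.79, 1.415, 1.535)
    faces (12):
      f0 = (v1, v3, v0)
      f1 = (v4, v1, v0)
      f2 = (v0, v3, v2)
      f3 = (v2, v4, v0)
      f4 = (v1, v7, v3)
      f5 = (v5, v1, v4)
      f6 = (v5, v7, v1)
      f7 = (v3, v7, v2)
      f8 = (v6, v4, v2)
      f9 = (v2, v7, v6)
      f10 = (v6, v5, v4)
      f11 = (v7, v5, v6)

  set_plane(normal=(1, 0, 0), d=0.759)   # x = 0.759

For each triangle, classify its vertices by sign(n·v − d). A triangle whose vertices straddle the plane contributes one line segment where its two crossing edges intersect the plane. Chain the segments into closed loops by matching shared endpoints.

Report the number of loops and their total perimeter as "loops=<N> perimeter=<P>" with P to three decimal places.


Straddling triangles (8 of 12):
  (v4,v1,v0) [+--] → (0.759, -1.415, -0.650874)–(0.759, -1.415, -1.535)  len=0.8841
  (v2,v4,v0) [-+-] → (0.759, -0.599992, -1.535)–(0.759, -1.415, -1.535)  len=0.8150
  (v1,v7,v3) [-+-] → (0.759, 0.599992, 1.535)–(0.759, 1.415, 1.535)  len=0.8150
  (v5,v1,v4) [+-+] → (0.759, -1.415, 1.535)–(0.759, -1.415, -0.650874)  len=2.1859
  (v5,v7,v1) [++-] → (0.759, 0.599992, 1.535)–(0.759, -1.415, 1.535)  len=2.0150
  (v3,v7,v2) [-+-] → (0.759, 1.415, 1.535)–(0.759, 1.415, 0.650874)  len=0.8841
  (v6,v4,v2) [++-] → (0.759, -0.599992, -1.535)–(0.759, 1.415, -1.535)  len=2.0150
  (v2,v7,v6) [-++] → (0.759, 1.415, 0.650874)–(0.759, 1.415, -1.535)  len=2.1859

Chained into 1 loop(s):
  loop 1: 8 segments, perimeter = 11.8000
Total perimeter = 11.800

loops=1 perimeter=11.800


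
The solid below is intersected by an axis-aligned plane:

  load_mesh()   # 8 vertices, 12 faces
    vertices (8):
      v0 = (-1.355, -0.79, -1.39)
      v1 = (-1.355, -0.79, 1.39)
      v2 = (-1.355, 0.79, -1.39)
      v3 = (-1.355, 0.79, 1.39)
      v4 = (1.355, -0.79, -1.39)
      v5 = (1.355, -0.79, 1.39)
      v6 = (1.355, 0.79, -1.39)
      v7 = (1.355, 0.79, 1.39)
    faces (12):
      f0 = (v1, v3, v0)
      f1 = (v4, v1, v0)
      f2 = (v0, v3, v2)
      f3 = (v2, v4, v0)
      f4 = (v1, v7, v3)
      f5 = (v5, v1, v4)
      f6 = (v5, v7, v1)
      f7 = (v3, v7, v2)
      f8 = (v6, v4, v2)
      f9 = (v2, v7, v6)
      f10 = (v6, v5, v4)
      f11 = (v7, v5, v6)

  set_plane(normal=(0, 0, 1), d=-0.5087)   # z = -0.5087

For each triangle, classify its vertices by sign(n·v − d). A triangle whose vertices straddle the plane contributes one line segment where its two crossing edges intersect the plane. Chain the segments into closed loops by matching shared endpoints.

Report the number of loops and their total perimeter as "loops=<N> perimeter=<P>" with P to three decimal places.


Straddling triangles (8 of 12):
  (v1,v3,v0) [++-] → (-1.355, -0.289117, -0.5087)–(-1.355, -0.79, -0.5087)  len=0.5009
  (v4,v1,v0) [-+-] → (0.495891, -0.79, -0.5087)–(-1.355, -0.79, -0.5087)  len=1.8509
  (v0,v3,v2) [-+-] → (-1.355, -0.289117, -0.5087)–(-1.355, 0.79, -0.5087)  len=1.0791
  (v5,v1,v4) [++-] → (0.495891, -0.79, -0.5087)–(1.355, -0.79, -0.5087)  len=0.8591
  (v3,v7,v2) [++-] → (-0.495891, 0.79, -0.5087)–(-1.355, 0.79, -0.5087)  len=0.8591
  (v2,v7,v6) [-+-] → (-0.495891, 0.79, -0.5087)–(1.355, 0.79, -0.5087)  len=1.8509
  (v6,v5,v4) [-+-] → (1.355, 0.289117, -0.5087)–(1.355, -0.79, -0.5087)  len=1.0791
  (v7,v5,v6) [++-] → (1.355, 0.289117, -0.5087)–(1.355, 0.79, -0.5087)  len=0.5009

Chained into 1 loop(s):
  loop 1: 8 segments, perimeter = 8.5800
Total perimeter = 8.580

loops=1 perimeter=8.580


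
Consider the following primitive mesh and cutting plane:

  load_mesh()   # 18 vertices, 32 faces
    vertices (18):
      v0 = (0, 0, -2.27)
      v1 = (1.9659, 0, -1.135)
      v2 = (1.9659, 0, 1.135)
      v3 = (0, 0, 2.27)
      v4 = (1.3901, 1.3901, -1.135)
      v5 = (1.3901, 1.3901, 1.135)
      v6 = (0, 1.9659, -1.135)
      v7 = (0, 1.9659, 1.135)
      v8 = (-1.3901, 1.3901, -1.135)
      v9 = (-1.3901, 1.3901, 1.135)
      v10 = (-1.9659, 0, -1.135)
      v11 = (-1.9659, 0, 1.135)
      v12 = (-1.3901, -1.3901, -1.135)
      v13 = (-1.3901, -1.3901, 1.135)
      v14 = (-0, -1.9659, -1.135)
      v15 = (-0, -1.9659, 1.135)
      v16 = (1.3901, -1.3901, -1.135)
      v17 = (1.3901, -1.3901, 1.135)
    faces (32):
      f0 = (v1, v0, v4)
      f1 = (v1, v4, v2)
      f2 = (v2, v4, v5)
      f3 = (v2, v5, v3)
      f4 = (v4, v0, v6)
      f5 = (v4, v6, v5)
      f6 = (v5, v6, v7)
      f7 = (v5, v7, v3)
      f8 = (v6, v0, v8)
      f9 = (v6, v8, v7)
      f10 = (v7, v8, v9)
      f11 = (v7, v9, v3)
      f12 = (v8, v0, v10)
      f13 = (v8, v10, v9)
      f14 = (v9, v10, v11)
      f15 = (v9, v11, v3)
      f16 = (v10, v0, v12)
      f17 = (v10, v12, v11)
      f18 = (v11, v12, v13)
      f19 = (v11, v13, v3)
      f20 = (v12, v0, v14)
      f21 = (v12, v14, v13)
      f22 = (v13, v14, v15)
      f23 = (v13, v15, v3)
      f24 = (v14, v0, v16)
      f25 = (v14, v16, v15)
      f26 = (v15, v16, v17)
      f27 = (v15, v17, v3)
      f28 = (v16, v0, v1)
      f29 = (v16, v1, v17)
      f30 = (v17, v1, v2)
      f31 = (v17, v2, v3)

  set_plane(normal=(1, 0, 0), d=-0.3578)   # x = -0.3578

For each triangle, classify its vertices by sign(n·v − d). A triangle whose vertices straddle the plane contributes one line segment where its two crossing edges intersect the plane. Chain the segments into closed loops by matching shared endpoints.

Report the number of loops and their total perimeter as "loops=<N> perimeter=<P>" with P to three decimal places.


Straddling triangles (12 of 32):
  (v6,v0,v8) [++-] → (-0.3578, 0.3578, -1.97786)–(-0.3578, 1.81769, -1.135)  len=1.6857
  (v6,v8,v7) [+-+] → (-0.3578, 1.81769, -1.135)–(-0.3578, 1.81769, 0.550721)  len=1.6857
  (v7,v8,v9) [+--] → (-0.3578, 1.81769, 0.550721)–(-0.3578, 1.81769, 1.135)  len=0.5843
  (v7,v9,v3) [+-+] → (-0.3578, 1.81769, 1.135)–(-0.3578, 0.3578, 1.97786)  len=1.6857
  (v8,v0,v10) [-+-] → (-0.3578, 0.3578, -1.97786)–(-0.3578, 0, -2.06343)  len=0.3679
  (v9,v11,v3) [--+] → (-0.3578, 0, 2.06343)–(-0.3578, 0.3578, 1.97786)  len=0.3679
  (v10,v0,v12) [-+-] → (-0.3578, 0, -2.06343)–(-0.3578, -0.3578, -1.97786)  len=0.3679
  (v11,v13,v3) [--+] → (-0.3578, -0.3578, 1.97786)–(-0.3578, 0, 2.06343)  len=0.3679
  (v12,v0,v14) [-++] → (-0.3578, -0.3578, -1.97786)–(-0.3578, -1.81769, -1.135)  len=1.6857
  (v12,v14,v13) [-+-] → (-0.3578, -1.81769, -1.135)–(-0.3578, -1.81769, -0.550721)  len=0.5843
  (v13,v14,v15) [-++] → (-0.3578, -1.81769, -0.550721)–(-0.3578, -1.81769, 1.135)  len=1.6857
  (v13,v15,v3) [-++] → (-0.3578, -1.81769, 1.135)–(-0.3578, -0.3578, 1.97786)  len=1.6857

Chained into 1 loop(s):
  loop 1: 12 segments, perimeter = 12.7545
Total perimeter = 12.754

loops=1 perimeter=12.754


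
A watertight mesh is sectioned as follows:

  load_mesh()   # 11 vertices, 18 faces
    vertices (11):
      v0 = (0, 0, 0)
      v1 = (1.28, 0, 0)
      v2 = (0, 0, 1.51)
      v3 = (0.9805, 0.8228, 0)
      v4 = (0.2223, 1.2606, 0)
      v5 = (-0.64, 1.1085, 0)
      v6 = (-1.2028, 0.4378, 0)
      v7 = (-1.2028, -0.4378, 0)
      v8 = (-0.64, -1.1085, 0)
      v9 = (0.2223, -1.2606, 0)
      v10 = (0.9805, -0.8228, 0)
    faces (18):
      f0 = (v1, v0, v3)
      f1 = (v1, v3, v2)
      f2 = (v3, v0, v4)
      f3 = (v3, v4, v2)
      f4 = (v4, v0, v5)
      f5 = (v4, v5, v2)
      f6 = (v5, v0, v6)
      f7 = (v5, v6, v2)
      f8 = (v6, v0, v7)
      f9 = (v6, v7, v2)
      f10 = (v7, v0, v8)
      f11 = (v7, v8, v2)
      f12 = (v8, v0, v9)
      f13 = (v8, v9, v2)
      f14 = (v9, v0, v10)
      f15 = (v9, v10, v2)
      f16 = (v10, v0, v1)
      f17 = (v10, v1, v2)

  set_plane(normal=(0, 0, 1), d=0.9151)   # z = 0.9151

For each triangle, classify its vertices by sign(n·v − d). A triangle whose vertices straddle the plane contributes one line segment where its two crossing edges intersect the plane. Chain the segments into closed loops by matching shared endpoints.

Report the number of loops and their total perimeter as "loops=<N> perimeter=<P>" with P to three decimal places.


loops=1 perimeter=3.105

Straddling triangles (9 of 18):
  (v1,v3,v2) [--+] → (0.386291, 0.324161, 0.9151)–(0.504286, 0, 0.9151)  len=0.3450
  (v3,v4,v2) [--+] → (0.0875803, 0.496643, 0.9151)–(0.386291, 0.324161, 0.9151)  len=0.3449
  (v4,v5,v2) [--+] → (-0.252143, 0.43672, 0.9151)–(0.0875803, 0.496643, 0.9151)  len=0.3450
  (v5,v6,v2) [--+] → (-0.473871, 0.172482, 0.9151)–(-0.252143, 0.43672, 0.9151)  len=0.3449
  (v6,v7,v2) [--+] → (-0.473871, -0.172482, 0.9151)–(-0.473871, 0.172482, 0.9151)  len=0.3450
  (v7,v8,v2) [--+] → (-0.252143, -0.43672, 0.9151)–(-0.473871, -0.172482, 0.9151)  len=0.3449
  (v8,v9,v2) [--+] → (0.0875803, -0.496643, 0.9151)–(-0.252143, -0.43672, 0.9151)  len=0.3450
  (v9,v10,v2) [--+] → (0.386291, -0.324161, 0.9151)–(0.0875803, -0.496643, 0.9151)  len=0.3449
  (v10,v1,v2) [--+] → (0.504286, 0, 0.9151)–(0.386291, -0.324161, 0.9151)  len=0.3450

Chained into 1 loop(s):
  loop 1: 9 segments, perimeter = 3.1046
Total perimeter = 3.105


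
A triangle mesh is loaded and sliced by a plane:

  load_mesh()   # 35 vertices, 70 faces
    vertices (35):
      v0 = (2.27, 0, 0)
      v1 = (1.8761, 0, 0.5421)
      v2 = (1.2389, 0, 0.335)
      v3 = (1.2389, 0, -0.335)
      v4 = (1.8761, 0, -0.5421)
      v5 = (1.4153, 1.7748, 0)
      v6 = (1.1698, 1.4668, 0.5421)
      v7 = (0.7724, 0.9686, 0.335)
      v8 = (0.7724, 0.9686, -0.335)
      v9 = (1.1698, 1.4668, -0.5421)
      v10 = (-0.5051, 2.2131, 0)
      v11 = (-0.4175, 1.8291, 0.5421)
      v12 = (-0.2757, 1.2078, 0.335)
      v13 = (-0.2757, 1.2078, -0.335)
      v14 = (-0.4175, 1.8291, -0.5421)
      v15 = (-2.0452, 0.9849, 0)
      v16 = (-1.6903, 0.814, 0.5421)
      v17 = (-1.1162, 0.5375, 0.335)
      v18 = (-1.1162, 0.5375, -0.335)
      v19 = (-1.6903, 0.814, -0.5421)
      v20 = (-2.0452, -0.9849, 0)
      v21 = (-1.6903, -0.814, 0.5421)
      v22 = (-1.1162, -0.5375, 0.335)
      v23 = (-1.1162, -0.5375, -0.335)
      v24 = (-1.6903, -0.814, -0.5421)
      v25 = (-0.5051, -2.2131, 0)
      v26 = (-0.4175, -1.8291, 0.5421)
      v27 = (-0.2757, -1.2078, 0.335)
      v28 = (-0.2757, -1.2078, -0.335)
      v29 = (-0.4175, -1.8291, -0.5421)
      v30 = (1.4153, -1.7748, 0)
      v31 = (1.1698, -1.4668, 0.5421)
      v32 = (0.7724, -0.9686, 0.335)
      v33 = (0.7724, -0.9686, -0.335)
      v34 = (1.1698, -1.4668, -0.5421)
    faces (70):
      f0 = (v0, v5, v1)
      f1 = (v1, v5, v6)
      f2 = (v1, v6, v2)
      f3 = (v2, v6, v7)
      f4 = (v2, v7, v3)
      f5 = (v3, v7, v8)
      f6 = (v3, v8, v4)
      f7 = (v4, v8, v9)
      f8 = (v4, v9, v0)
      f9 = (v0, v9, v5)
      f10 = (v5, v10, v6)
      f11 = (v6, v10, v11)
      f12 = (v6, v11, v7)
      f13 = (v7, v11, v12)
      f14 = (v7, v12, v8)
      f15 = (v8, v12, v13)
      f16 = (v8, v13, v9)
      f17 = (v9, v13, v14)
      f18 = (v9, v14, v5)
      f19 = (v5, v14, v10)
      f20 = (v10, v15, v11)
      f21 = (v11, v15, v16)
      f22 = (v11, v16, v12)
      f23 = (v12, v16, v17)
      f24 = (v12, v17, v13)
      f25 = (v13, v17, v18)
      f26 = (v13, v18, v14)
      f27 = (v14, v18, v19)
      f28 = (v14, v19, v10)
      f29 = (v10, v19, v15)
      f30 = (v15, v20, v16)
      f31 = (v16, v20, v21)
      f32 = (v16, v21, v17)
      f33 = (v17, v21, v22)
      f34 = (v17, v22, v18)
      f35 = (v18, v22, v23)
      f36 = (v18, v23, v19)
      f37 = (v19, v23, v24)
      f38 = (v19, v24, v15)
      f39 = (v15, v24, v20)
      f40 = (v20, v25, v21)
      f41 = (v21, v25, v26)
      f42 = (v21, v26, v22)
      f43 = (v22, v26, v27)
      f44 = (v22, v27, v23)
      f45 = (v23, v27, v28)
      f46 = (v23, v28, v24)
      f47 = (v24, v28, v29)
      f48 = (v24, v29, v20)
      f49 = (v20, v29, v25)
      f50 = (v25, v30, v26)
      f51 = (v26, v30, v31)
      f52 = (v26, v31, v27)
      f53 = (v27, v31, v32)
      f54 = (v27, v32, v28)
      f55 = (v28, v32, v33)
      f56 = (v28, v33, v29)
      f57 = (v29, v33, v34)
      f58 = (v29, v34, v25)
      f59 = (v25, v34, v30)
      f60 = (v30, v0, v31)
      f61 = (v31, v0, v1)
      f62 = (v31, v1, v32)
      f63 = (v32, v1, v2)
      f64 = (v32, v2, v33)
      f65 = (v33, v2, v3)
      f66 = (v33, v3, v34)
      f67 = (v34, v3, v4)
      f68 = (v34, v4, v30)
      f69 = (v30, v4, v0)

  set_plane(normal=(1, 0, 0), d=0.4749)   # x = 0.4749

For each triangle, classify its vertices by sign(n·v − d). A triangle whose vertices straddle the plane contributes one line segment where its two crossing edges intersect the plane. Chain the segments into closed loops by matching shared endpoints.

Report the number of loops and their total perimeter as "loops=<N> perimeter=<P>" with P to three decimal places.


Straddling triangles (20 of 70):
  (v5,v10,v6) [+-+] → (0.4749, 1.98943, 0)–(0.4749, 1.77643, 0.317188)  len=0.3821
  (v6,v10,v11) [+--] → (0.4749, 1.77643, 0.317188)–(0.4749, 1.62541, 0.5421)  len=0.2709
  (v6,v11,v7) [+-+] → (0.4749, 1.62541, 0.5421)–(0.4749, 1.18374, 0.386779)  len=0.4682
  (v7,v11,v12) [+--] → (0.4749, 1.18374, 0.386779)–(0.4749, 1.0365, 0.335)  len=0.1561
  (v7,v12,v8) [+-+] → (0.4749, 1.0365, 0.335)–(0.4749, 1.0365, -0.144823)  len=0.4798
  (v8,v12,v13) [+--] → (0.4749, 1.0365, -0.144823)–(0.4749, 1.0365, -0.335)  len=0.1902
  (v8,v13,v9) [+-+] → (0.4749, 1.0365, -0.335)–(0.4749, 1.34229, -0.44254)  len=0.3242
  (v9,v13,v14) [+--] → (0.4749, 1.34229, -0.44254)–(0.4749, 1.62541, -0.5421)  len=0.3001
  (v9,v14,v5) [+-+] → (0.4749, 1.62541, -0.5421)–(0.4749, 1.80266, -0.278149)  len=0.3179
  (v5,v14,v10) [+--] → (0.4749, 1.80266, -0.278149)–(0.4749, 1.98943, 0)  len=0.3350
  (v25,v30,v26) [-+-] → (0.4749, -1.98943, 0)–(0.4749, -1.80266, 0.278149)  len=0.3350
  (v26,v30,v31) [-++] → (0.4749, -1.80266, 0.278149)–(0.4749, -1.62541, 0.5421)  len=0.3179
  (v26,v31,v27) [-+-] → (0.4749, -1.62541, 0.5421)–(0.4749, -1.34229, 0.44254)  len=0.3001
  (v27,v31,v32) [-++] → (0.4749, -1.34229, 0.44254)–(0.4749, -1.0365, 0.335)  len=0.3242
  (v27,v32,v28) [-+-] → (0.4749, -1.0365, 0.335)–(0.4749, -1.0365, 0.144823)  len=0.1902
  (v28,v32,v33) [-++] → (0.4749, -1.0365, 0.144823)–(0.4749, -1.0365, -0.335)  len=0.4798
  (v28,v33,v29) [-+-] → (0.4749, -1.0365, -0.335)–(0.4749, -1.18374, -0.386779)  len=0.1561
  (v29,v33,v34) [-++] → (0.4749, -1.18374, -0.386779)–(0.4749, -1.62541, -0.5421)  len=0.4682
  (v29,v34,v25) [-+-] → (0.4749, -1.62541, -0.5421)–(0.4749, -1.77643, -0.317188)  len=0.2709
  (v25,v34,v30) [-++] → (0.4749, -1.77643, -0.317188)–(0.4749, -1.98943, 0)  len=0.3821

Chained into 2 loop(s):
  loop 1: 10 segments, perimeter = 3.2245
  loop 2: 10 segments, perimeter = 3.2245
Total perimeter = 6.449

loops=2 perimeter=6.449


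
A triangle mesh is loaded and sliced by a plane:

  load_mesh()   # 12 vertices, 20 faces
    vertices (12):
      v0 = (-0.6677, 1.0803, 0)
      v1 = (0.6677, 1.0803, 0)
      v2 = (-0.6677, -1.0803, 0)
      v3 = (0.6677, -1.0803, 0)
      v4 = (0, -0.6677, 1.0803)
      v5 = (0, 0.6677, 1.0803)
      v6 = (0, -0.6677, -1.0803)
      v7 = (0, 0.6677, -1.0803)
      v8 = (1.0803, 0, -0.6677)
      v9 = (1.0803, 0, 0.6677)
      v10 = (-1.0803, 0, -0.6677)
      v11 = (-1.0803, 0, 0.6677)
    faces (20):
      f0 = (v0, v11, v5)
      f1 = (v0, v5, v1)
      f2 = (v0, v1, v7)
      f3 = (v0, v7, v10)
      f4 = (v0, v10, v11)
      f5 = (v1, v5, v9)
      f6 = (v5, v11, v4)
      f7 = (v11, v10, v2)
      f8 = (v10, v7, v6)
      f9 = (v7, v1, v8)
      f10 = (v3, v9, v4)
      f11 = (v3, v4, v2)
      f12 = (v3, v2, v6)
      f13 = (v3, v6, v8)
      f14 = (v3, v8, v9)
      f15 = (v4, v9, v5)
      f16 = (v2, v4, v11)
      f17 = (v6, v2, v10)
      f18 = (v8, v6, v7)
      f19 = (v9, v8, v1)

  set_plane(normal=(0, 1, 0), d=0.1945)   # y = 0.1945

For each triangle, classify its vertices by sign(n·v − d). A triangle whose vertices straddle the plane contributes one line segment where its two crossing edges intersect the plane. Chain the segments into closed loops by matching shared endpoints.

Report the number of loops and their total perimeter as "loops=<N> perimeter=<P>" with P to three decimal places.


Straddling triangles (10 of 20):
  (v0,v11,v5) [+-+] → (-1.00601, 0.1945, 0.547486)–(-0.76561, 0.1945, 0.78789)  len=0.3400
  (v0,v7,v10) [++-] → (-0.76561, 0.1945, -0.78789)–(-1.00601, 0.1945, -0.547486)  len=0.3400
  (v0,v10,v11) [+--] → (-1.00601, 0.1945, -0.547486)–(-1.00601, 0.1945, 0.547486)  len=1.0950
  (v1,v5,v9) [++-] → (0.76561, 0.1945, 0.78789)–(1.00601, 0.1945, 0.547486)  len=0.3400
  (v5,v11,v4) [+--] → (-0.76561, 0.1945, 0.78789)–(0, 0.1945, 1.0803)  len=0.8196
  (v10,v7,v6) [-+-] → (-0.76561, 0.1945, -0.78789)–(0, 0.1945, -1.0803)  len=0.8196
  (v7,v1,v8) [++-] → (1.00601, 0.1945, -0.547486)–(0.76561, 0.1945, -0.78789)  len=0.3400
  (v4,v9,v5) [--+] → (0.76561, 0.1945, 0.78789)–(0, 0.1945, 1.0803)  len=0.8196
  (v8,v6,v7) [--+] → (0, 0.1945, -1.0803)–(0.76561, 0.1945, -0.78789)  len=0.8196
  (v9,v8,v1) [--+] → (1.00601, 0.1945, -0.547486)–(1.00601, 0.1945, 0.547486)  len=1.0950

Chained into 1 loop(s):
  loop 1: 10 segments, perimeter = 6.8281
Total perimeter = 6.828

loops=1 perimeter=6.828


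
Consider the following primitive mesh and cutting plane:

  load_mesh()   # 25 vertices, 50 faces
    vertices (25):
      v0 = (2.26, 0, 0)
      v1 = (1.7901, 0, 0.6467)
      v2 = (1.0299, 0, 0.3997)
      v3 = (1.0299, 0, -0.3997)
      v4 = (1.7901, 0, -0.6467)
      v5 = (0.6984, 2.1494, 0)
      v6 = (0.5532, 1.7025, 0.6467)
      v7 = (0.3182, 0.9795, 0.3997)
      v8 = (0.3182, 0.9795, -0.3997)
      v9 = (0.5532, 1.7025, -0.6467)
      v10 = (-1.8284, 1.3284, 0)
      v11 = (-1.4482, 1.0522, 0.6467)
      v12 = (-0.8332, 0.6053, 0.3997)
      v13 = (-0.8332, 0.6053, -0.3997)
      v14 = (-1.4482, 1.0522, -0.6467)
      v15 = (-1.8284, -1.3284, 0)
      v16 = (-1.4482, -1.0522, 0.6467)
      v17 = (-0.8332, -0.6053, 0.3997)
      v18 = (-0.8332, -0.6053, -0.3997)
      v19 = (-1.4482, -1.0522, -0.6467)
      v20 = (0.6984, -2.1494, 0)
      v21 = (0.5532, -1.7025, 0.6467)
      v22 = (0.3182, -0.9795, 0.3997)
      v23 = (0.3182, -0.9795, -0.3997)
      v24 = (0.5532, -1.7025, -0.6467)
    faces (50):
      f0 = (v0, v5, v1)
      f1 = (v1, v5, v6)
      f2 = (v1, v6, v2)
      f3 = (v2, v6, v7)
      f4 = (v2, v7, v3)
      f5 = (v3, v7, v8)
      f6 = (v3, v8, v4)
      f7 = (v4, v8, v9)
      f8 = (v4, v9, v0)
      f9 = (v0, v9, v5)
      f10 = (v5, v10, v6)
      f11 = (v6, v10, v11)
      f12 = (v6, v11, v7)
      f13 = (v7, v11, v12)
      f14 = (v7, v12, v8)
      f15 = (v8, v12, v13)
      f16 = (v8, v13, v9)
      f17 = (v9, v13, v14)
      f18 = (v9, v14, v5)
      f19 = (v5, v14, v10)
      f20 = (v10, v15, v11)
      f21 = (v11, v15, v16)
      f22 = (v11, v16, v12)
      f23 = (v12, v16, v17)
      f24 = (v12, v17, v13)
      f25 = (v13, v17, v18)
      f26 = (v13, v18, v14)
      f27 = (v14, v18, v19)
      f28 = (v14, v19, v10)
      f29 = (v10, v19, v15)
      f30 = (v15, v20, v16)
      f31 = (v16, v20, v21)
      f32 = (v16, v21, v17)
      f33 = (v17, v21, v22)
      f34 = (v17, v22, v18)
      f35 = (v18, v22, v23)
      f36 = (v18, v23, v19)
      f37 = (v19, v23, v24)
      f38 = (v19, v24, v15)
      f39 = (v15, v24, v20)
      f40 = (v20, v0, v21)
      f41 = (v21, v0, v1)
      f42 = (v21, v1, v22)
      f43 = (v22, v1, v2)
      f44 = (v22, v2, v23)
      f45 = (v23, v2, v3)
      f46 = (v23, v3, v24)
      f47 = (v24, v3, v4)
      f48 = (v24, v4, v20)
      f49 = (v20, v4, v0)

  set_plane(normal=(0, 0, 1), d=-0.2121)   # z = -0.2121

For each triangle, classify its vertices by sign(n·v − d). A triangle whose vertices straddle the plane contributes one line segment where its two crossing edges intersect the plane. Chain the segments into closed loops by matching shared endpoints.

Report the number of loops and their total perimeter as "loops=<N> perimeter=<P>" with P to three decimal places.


Straddling triangles (20 of 50):
  (v2,v7,v3) [++-] → (0.862881, 0.229865, -0.2121)–(1.0299, 0, -0.2121)  len=0.2841
  (v3,v7,v8) [-+-] → (0.862881, 0.229865, -0.2121)–(0.3182, 0.9795, -0.2121)  len=0.9266
  (v4,v9,v0) [--+] → (1.70022, 0.558374, -0.2121)–(2.10589, 0, -0.2121)  len=0.6902
  (v0,v9,v5) [+-+] → (1.70022, 0.558374, -0.2121)–(0.650778, 2.00283, -0.2121)  len=1.7854
  (v7,v12,v8) [++-] → (0.047994, 0.891684, -0.2121)–(0.3182, 0.9795, -0.2121)  len=0.2841
  (v8,v12,v13) [-+-] → (0.047994, 0.891684, -0.2121)–(-0.8332, 0.6053, -0.2121)  len=0.9266
  (v9,v14,v5) [--+] → (-0.00562638, 1.78955, -0.2121)–(0.650778, 2.00283, -0.2121)  len=0.6902
  (v5,v14,v10) [+-+] → (-0.00562638, 1.78955, -0.2121)–(-1.7037, 1.23781, -0.2121)  len=1.7855
  (v12,v17,v13) [++-] → (-0.8332, 0.321201, -0.2121)–(-0.8332, 0.6053, -0.2121)  len=0.2841
  (v13,v17,v18) [-+-] → (-0.8332, 0.321201, -0.2121)–(-0.8332, -0.6053, -0.2121)  len=0.9265
  (v14,v19,v10) [--+] → (-1.7037, 0.547628, -0.2121)–(-1.7037, 1.23781, -0.2121)  len=0.6902
  (v10,v19,v15) [+-+] → (-1.7037, 0.547628, -0.2121)–(-1.7037, -1.23781, -0.2121)  len=1.7854
  (v17,v22,v18) [++-] → (-0.562994, -0.693116, -0.2121)–(-0.8332, -0.6053, -0.2121)  len=0.2841
  (v18,v22,v23) [-+-] → (-0.562994, -0.693116, -0.2121)–(0.3182, -0.9795, -0.2121)  len=0.9266
  (v19,v24,v15) [--+] → (-1.0473, -1.45109, -0.2121)–(-1.7037, -1.23781, -0.2121)  len=0.6902
  (v15,v24,v20) [+-+] → (-1.0473, -1.45109, -0.2121)–(0.650778, -2.00283, -0.2121)  len=1.7855
  (v22,v2,v23) [++-] → (0.485219, -0.749635, -0.2121)–(0.3182, -0.9795, -0.2121)  len=0.2841
  (v23,v2,v3) [-+-] → (0.485219, -0.749635, -0.2121)–(1.0299, 0, -0.2121)  len=0.9266
  (v24,v4,v20) [--+] → (1.05645, -1.44446, -0.2121)–(0.650778, -2.00283, -0.2121)  len=0.6902
  (v20,v4,v0) [+-+] → (1.05645, -1.44446, -0.2121)–(2.10589, 0, -0.2121)  len=1.7854

Chained into 2 loop(s):
  loop 1: 10 segments, perimeter = 6.0535
  loop 2: 10 segments, perimeter = 12.3782
Total perimeter = 18.432

loops=2 perimeter=18.432


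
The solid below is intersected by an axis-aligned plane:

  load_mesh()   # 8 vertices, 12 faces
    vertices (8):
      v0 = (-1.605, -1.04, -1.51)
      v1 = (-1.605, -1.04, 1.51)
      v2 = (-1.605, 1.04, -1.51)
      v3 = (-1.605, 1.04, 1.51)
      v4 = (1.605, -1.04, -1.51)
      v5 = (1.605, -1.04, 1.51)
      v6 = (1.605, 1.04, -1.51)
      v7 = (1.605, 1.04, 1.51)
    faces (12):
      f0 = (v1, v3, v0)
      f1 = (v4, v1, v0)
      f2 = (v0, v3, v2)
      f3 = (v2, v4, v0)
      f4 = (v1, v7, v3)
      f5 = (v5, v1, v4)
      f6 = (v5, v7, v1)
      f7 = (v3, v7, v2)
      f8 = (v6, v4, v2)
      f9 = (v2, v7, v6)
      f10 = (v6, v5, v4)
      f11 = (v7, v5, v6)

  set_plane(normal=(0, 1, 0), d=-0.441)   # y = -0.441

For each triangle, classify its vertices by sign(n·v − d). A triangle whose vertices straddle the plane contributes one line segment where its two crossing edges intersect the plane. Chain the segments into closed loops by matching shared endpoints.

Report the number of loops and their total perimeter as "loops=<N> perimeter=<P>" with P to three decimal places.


loops=1 perimeter=12.460

Straddling triangles (8 of 12):
  (v1,v3,v0) [-+-] → (-1.605, -0.441, 1.51)–(-1.605, -0.441, -0.640298)  len=2.1503
  (v0,v3,v2) [-++] → (-1.605, -0.441, -0.640298)–(-1.605, -0.441, -1.51)  len=0.8697
  (v2,v4,v0) [+--] → (0.680582, -0.441, -1.51)–(-1.605, -0.441, -1.51)  len=2.2856
  (v1,v7,v3) [-++] → (-0.680582, -0.441, 1.51)–(-1.605, -0.441, 1.51)  len=0.9244
  (v5,v7,v1) [-+-] → (1.605, -0.441, 1.51)–(-0.680582, -0.441, 1.51)  len=2.2856
  (v6,v4,v2) [+-+] → (1.605, -0.441, -1.51)–(0.680582, -0.441, -1.51)  len=0.9244
  (v6,v5,v4) [+--] → (1.605, -0.441, 0.640298)–(1.605, -0.441, -1.51)  len=2.1503
  (v7,v5,v6) [+-+] → (1.605, -0.441, 1.51)–(1.605, -0.441, 0.640298)  len=0.8697

Chained into 1 loop(s):
  loop 1: 8 segments, perimeter = 12.4600
Total perimeter = 12.460


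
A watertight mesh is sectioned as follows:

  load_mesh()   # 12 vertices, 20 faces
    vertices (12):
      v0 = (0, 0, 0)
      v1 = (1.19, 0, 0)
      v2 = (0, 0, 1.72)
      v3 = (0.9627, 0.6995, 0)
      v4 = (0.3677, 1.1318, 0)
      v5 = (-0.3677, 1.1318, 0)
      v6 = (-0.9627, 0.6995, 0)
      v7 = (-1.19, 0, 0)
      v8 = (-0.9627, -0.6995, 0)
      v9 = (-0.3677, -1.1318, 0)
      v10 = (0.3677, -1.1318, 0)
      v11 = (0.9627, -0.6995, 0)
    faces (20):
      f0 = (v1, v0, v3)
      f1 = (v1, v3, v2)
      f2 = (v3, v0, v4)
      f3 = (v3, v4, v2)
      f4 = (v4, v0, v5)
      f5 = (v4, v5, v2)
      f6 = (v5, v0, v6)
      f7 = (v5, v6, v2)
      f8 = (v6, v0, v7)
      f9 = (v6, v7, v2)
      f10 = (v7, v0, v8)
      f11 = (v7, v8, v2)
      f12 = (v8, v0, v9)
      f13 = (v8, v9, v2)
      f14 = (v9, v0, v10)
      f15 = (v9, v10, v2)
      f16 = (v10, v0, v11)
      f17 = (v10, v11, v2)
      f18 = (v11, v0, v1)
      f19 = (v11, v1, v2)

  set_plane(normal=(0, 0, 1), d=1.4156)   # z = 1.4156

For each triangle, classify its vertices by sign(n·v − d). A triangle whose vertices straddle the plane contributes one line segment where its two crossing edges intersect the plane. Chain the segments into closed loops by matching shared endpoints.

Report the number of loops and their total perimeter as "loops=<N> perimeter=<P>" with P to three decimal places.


loops=1 perimeter=1.302

Straddling triangles (10 of 20):
  (v1,v3,v2) [--+] → (0.170376, 0.123795, 1.4156)–(0.210602, 0, 1.4156)  len=0.1302
  (v3,v4,v2) [--+] → (0.0650743, 0.200302, 1.4156)–(0.170376, 0.123795, 1.4156)  len=0.1302
  (v4,v5,v2) [--+] → (-0.0650743, 0.200302, 1.4156)–(0.0650743, 0.200302, 1.4156)  len=0.1301
  (v5,v6,v2) [--+] → (-0.170376, 0.123795, 1.4156)–(-0.0650743, 0.200302, 1.4156)  len=0.1302
  (v6,v7,v2) [--+] → (-0.210602, 0, 1.4156)–(-0.170376, 0.123795, 1.4156)  len=0.1302
  (v7,v8,v2) [--+] → (-0.170376, -0.123795, 1.4156)–(-0.210602, 0, 1.4156)  len=0.1302
  (v8,v9,v2) [--+] → (-0.0650743, -0.200302, 1.4156)–(-0.170376, -0.123795, 1.4156)  len=0.1302
  (v9,v10,v2) [--+] → (0.0650743, -0.200302, 1.4156)–(-0.0650743, -0.200302, 1.4156)  len=0.1301
  (v10,v11,v2) [--+] → (0.170376, -0.123795, 1.4156)–(0.0650743, -0.200302, 1.4156)  len=0.1302
  (v11,v1,v2) [--+] → (0.210602, 0, 1.4156)–(0.170376, -0.123795, 1.4156)  len=0.1302

Chained into 1 loop(s):
  loop 1: 10 segments, perimeter = 1.3016
Total perimeter = 1.302
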